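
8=8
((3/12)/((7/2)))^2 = 1/196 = 0.01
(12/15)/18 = 2/45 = 0.04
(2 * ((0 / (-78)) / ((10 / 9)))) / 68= 0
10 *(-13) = -130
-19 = -19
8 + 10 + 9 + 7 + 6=40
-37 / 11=-3.36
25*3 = 75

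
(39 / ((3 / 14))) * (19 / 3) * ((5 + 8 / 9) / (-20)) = -91637 / 270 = -339.40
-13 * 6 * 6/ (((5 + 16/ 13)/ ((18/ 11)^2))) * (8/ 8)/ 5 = -24336/ 605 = -40.22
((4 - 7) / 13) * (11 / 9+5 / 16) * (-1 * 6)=2.12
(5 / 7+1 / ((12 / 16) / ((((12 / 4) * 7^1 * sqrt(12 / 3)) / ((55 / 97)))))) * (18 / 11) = 689382 / 4235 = 162.78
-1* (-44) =44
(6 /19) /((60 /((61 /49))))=61 /9310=0.01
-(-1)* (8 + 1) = 9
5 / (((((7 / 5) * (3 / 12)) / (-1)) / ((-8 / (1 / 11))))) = 8800 / 7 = 1257.14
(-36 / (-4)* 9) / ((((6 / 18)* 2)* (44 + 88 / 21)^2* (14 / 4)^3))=2187 / 1792252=0.00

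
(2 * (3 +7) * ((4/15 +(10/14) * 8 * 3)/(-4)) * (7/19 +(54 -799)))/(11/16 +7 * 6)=137933568/90839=1518.44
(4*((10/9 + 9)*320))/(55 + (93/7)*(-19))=-407680/6219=-65.55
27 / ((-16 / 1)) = -27 / 16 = -1.69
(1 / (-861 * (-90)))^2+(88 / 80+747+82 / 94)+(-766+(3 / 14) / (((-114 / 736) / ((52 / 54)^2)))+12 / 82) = -32466667069159 / 1787399063100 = -18.16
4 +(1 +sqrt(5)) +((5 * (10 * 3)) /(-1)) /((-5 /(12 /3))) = sqrt(5) +125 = 127.24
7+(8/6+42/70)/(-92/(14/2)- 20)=833/120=6.94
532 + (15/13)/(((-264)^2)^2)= 11198231396357/21049307136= 532.00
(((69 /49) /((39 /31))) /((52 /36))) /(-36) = -713 /33124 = -0.02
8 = 8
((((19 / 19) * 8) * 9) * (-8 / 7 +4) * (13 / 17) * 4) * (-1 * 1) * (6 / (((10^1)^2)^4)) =-351 / 9296875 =-0.00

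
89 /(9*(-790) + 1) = -89 /7109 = -0.01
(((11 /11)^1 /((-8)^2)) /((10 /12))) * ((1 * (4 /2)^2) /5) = 3 /200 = 0.02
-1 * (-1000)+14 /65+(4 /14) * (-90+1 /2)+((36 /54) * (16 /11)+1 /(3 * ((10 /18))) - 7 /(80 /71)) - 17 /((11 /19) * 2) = 229505917 /240240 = 955.32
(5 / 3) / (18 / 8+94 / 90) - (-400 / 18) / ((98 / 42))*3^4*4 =12810900 / 4151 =3086.22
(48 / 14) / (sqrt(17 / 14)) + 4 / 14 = 3.40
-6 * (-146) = 876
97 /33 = 2.94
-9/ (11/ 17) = -153/ 11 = -13.91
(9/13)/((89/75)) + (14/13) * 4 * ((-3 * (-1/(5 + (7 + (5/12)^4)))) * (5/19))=4749509385/5483813231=0.87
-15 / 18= -5 / 6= -0.83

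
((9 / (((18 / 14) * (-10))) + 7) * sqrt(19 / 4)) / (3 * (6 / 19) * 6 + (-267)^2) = 133 * sqrt(19) / 3010220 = 0.00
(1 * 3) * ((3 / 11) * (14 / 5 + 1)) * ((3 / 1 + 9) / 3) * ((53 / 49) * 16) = 580032 / 2695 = 215.23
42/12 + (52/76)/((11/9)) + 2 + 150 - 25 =131.06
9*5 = 45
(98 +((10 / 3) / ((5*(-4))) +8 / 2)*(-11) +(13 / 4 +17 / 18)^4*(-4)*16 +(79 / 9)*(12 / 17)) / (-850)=8810380919 / 379225800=23.23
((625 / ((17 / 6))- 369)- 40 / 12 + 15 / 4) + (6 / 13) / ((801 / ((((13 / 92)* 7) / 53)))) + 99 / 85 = -5416123469 / 36886940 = -146.83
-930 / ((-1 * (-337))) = -930 / 337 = -2.76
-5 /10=-1 /2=-0.50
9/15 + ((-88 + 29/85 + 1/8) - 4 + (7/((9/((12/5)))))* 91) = 161023/2040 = 78.93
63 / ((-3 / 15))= -315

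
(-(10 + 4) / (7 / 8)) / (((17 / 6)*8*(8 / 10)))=-15 / 17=-0.88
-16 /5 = -3.20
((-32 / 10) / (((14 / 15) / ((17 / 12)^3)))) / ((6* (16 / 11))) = -54043 / 48384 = -1.12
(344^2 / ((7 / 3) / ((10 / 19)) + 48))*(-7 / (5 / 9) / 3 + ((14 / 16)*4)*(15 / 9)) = 5798464 / 1573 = 3686.25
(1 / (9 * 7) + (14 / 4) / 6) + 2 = 655 / 252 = 2.60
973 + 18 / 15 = 4871 / 5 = 974.20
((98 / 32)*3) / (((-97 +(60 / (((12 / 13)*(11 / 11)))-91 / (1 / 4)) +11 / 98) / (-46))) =165669 / 155188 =1.07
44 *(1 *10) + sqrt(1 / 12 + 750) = sqrt(27003) / 6 + 440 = 467.39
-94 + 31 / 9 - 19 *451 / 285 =-5428 / 45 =-120.62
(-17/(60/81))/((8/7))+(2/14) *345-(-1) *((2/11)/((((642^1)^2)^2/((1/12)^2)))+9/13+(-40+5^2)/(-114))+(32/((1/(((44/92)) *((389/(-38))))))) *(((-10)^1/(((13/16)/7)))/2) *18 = 3250599618767657058306799/26752115296705518720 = 121508.13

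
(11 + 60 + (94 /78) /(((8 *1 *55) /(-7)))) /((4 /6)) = 1218031 /11440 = 106.47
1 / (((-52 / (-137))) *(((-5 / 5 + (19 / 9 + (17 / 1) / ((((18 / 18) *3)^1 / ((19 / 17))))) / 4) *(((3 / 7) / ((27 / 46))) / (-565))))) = -8777727 / 4784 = -1834.81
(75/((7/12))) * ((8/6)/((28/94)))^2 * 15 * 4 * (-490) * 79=-41882640000/7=-5983234285.71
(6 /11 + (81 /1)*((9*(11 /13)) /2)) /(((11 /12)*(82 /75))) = 19882125 /64493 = 308.28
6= 6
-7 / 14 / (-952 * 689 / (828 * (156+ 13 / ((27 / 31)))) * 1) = 8165 / 75684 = 0.11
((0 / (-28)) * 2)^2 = 0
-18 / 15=-6 / 5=-1.20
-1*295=-295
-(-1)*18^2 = 324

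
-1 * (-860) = 860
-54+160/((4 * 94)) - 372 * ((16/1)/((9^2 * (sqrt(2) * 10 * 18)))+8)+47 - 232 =-151085/47 - 248 * sqrt(2)/1215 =-3214.86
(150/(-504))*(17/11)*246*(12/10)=-10455/77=-135.78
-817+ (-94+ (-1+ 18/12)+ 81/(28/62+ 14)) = -405393/448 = -904.90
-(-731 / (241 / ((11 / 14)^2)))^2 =-7823579401 / 2231239696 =-3.51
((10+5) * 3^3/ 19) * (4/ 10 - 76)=-30618/ 19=-1611.47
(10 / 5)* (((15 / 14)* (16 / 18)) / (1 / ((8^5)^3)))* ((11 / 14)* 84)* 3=92886742314516480 / 7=13269534616359497.14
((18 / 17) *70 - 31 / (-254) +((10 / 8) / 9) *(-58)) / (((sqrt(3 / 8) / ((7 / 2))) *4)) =2250542 *sqrt(6) / 58293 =94.57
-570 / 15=-38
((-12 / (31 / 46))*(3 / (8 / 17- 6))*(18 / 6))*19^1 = 802332 / 1457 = 550.67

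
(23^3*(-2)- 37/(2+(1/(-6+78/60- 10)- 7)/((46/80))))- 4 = -846788627/34798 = -24334.41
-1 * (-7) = 7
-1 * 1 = -1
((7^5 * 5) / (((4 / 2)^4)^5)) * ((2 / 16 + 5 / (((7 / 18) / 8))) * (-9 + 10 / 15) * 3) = -1730820875 / 8388608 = -206.33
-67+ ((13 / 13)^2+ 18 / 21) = -456 / 7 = -65.14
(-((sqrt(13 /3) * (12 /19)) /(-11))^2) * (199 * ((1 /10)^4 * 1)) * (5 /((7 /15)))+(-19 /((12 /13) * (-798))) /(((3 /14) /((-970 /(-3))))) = 48192751529 /1238356350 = 38.92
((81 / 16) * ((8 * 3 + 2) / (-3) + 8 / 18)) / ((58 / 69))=-22977 / 464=-49.52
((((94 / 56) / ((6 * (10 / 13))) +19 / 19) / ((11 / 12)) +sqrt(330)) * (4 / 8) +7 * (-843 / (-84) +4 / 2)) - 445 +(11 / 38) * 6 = -20965921 / 58520 +sqrt(330) / 2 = -349.19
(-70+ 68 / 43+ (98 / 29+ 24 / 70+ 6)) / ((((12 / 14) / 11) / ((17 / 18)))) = -711.42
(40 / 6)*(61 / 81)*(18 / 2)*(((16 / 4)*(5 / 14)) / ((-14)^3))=-1525 / 64827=-0.02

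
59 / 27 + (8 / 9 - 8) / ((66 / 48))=-887 / 297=-2.99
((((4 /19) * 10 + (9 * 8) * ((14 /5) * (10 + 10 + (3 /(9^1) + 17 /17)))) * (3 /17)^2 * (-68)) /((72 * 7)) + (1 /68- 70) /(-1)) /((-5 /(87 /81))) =-68068307 /6104700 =-11.15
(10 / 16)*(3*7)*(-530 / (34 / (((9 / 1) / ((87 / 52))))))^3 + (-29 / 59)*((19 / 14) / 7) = -5361531002987489507 / 692817493774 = -7738735.02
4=4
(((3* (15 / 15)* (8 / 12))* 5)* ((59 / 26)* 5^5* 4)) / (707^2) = 3687500 / 6498037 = 0.57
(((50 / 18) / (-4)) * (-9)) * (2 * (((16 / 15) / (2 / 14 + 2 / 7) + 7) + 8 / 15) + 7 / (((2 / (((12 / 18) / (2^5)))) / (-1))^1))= 124.82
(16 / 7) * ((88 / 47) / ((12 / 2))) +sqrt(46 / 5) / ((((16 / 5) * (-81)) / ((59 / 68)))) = 704 / 987 - 59 * sqrt(230) / 88128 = 0.70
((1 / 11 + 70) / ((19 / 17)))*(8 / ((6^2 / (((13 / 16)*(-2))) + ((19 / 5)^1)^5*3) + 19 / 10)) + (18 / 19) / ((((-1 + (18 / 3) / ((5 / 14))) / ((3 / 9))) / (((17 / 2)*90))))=49014719437650 / 3161692991567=15.50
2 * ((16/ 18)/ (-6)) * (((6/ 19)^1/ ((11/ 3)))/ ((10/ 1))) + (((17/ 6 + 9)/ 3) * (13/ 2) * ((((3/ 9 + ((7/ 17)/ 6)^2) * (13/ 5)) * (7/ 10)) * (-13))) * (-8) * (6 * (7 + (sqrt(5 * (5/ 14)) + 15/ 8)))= 548606279 * sqrt(14)/ 156060 + 56985378353927/ 652330800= 100509.82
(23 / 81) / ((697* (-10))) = -23 / 564570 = -0.00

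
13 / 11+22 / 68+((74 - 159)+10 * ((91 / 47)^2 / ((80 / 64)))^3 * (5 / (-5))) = -35600100760673827 / 100785663326150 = -353.23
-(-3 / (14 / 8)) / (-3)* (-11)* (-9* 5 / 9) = -31.43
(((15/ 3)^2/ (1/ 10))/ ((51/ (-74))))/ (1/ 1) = -18500/ 51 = -362.75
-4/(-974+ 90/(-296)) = 592/144197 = 0.00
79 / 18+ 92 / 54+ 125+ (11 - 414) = -14683 / 54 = -271.91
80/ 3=26.67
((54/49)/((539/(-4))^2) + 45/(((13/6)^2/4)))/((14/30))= 82.16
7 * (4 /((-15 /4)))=-112 /15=-7.47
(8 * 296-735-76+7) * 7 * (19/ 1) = 208012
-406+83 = -323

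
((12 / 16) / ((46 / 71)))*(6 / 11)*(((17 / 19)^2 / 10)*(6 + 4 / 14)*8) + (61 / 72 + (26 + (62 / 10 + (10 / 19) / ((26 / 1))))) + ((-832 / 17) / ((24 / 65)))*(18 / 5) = -408370702895 / 924821352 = -441.57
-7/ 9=-0.78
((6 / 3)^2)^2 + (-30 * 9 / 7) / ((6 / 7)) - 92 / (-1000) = -7227 / 250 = -28.91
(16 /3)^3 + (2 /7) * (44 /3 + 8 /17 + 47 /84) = 156.19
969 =969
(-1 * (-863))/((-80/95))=-16397/16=-1024.81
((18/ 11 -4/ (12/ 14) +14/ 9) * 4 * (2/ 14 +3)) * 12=-4672/ 21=-222.48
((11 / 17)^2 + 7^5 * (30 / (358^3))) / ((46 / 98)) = 139589358629 / 152491193332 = 0.92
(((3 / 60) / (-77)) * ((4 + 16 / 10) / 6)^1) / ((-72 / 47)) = 47 / 118800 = 0.00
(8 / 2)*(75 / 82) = 150 / 41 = 3.66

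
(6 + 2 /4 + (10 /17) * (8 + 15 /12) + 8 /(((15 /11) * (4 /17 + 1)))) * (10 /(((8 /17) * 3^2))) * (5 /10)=89377 /4536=19.70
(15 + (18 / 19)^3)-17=-7886 / 6859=-1.15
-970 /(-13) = 970 /13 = 74.62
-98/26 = -49/13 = -3.77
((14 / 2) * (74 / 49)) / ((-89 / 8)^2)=0.09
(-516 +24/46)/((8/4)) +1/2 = -11833/46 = -257.24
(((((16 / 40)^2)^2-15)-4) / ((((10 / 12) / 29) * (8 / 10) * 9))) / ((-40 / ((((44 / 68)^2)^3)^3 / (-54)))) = -637372241066808940287397 / 37970328020582857475724300000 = -0.00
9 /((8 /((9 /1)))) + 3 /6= 85 /8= 10.62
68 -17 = 51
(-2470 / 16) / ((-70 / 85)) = 20995 / 112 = 187.46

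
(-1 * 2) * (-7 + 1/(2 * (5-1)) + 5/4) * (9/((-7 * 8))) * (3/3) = -405/224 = -1.81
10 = 10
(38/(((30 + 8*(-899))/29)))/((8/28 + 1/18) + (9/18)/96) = -2221632/5002657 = -0.44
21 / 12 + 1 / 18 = 65 / 36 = 1.81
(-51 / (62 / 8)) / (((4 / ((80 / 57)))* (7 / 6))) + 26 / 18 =-19841 / 37107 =-0.53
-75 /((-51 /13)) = 325 /17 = 19.12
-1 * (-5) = 5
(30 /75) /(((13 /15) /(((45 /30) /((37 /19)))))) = 171 /481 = 0.36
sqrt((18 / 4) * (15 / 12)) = 3 * sqrt(10) / 4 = 2.37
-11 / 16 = -0.69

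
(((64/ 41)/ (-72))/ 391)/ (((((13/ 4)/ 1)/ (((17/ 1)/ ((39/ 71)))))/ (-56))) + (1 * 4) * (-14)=-240835672/ 4302909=-55.97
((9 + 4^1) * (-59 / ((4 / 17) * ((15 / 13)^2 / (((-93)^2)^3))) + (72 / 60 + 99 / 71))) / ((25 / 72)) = -202449647837787970698 / 44375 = -4562245585076912.02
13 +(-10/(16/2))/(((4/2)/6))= 37/4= 9.25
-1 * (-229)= 229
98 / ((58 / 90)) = 4410 / 29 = 152.07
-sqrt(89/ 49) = -1.35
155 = 155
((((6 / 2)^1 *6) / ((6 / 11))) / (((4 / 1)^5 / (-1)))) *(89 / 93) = -979 / 31744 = -0.03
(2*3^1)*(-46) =-276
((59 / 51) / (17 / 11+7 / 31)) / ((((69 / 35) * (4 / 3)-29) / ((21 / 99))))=-448105 / 85296276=-0.01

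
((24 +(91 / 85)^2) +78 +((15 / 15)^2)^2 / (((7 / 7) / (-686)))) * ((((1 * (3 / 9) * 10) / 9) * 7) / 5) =-58955666 / 195075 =-302.22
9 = 9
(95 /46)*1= 95 /46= 2.07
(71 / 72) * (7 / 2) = 497 / 144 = 3.45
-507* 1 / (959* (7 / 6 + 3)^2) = -18252 / 599375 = -0.03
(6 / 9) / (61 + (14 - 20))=2 / 165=0.01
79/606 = 0.13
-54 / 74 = -27 / 37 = -0.73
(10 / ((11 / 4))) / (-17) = -40 / 187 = -0.21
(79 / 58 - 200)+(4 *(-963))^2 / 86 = 429803813 / 2494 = 172335.13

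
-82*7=-574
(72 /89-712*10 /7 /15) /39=-125224 /72891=-1.72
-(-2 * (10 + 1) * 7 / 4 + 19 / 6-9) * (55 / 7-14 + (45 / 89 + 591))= 6928939 / 267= 25951.08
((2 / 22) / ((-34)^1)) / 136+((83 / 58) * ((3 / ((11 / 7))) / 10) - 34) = -248744757 / 7375280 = -33.73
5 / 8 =0.62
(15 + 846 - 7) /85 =854 /85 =10.05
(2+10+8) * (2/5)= 8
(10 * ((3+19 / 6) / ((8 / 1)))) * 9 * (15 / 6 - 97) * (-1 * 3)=314685 / 16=19667.81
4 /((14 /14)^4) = 4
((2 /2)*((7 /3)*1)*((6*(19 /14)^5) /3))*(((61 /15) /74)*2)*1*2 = 151042039 /31981320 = 4.72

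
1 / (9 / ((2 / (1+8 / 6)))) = 2 / 21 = 0.10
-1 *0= 0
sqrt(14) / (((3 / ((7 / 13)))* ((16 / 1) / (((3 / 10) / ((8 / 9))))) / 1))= 63* sqrt(14) / 16640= 0.01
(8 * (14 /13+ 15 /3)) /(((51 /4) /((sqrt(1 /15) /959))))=2528 * sqrt(15) /9537255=0.00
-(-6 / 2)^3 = 27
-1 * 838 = -838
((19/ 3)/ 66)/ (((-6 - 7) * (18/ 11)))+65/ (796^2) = -2941231/ 667197648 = -0.00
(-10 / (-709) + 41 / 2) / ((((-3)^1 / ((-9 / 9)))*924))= 29089 / 3930696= 0.01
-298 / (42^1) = -149 / 21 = -7.10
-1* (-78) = 78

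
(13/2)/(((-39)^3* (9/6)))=-1/13689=-0.00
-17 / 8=-2.12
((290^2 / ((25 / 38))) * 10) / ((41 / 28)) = 35792960 / 41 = 872999.02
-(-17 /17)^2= -1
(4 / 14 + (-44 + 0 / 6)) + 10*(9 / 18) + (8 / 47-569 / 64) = -998785 / 21056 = -47.43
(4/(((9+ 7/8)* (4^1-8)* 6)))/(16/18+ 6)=-6/2449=-0.00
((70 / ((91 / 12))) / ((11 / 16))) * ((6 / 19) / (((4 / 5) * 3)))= 4800 / 2717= 1.77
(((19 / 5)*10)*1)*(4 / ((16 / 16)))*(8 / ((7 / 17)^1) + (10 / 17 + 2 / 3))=1122368 / 357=3143.89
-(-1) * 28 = 28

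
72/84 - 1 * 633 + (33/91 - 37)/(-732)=-21052483/33306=-632.09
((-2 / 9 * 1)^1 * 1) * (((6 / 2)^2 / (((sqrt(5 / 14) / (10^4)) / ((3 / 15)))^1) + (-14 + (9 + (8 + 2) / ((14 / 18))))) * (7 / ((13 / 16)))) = -89600 * sqrt(70) / 13 -1760 / 117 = -57680.23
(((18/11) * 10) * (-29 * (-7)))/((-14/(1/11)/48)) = -125280/121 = -1035.37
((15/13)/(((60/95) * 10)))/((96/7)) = 133/9984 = 0.01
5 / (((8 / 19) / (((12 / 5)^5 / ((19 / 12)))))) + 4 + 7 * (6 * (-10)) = 113248 / 625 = 181.20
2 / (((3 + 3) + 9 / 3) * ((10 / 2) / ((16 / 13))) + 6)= 32 / 681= 0.05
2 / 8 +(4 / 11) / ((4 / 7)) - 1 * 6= -225 / 44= -5.11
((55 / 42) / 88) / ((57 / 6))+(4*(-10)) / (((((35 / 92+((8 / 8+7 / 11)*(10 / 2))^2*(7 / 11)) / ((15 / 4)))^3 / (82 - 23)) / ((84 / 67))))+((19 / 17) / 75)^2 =-5415558204814396456377407039 / 2758208572240762081539735000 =-1.96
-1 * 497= -497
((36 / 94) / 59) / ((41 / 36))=648 / 113693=0.01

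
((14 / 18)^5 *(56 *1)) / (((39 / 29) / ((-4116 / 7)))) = -5349735328 / 767637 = -6969.10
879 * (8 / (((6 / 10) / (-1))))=-11720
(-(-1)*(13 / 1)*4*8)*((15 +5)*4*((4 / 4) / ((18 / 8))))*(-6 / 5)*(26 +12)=-2023424 / 3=-674474.67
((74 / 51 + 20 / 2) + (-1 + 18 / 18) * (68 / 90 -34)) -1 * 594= -29710 / 51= -582.55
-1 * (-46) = 46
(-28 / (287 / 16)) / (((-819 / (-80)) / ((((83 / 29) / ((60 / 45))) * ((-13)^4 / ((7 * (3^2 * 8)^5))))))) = -911755 / 1321057454976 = -0.00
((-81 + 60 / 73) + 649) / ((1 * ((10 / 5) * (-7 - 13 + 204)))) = 10381 / 6716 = 1.55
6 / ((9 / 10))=6.67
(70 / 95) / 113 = 14 / 2147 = 0.01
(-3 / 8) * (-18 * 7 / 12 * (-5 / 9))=-35 / 16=-2.19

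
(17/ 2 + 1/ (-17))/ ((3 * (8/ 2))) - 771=-314281/ 408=-770.30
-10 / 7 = -1.43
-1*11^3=-1331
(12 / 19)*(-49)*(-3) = 1764 / 19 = 92.84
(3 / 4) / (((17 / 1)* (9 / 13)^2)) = 169 / 1836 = 0.09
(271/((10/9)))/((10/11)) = 26829/100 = 268.29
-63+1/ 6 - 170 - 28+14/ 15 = -259.90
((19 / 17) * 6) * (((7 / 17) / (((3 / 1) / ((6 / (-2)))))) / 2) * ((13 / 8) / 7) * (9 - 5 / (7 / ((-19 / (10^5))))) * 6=-2801022237 / 161840000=-17.31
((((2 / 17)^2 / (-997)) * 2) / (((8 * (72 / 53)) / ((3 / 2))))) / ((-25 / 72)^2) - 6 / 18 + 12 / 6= 900398453 / 540249375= 1.67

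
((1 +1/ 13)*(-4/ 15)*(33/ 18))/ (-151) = 308/ 88335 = 0.00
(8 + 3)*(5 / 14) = 55 / 14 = 3.93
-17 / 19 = -0.89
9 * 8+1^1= 73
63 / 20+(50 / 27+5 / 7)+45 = 191707 / 3780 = 50.72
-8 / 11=-0.73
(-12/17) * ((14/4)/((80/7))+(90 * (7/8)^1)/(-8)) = 2289/340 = 6.73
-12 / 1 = -12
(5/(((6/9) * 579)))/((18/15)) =25/2316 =0.01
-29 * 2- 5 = -63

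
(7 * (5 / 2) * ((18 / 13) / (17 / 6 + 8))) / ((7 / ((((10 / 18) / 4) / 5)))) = 3 / 338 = 0.01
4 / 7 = 0.57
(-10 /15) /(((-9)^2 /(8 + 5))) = -26 /243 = -0.11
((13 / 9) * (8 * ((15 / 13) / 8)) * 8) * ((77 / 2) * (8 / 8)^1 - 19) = 260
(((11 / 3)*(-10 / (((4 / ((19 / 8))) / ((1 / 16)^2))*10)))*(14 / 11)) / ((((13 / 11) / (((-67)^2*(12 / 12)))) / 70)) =-2877.85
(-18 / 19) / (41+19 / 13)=-0.02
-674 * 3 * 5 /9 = -3370 /3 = -1123.33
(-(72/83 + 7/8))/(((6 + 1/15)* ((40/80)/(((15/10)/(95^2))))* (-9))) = 89/8389640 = 0.00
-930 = -930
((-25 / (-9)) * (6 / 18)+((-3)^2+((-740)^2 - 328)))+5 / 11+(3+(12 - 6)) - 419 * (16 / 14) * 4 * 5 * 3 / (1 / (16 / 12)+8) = 7916945348 / 14553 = 544007.79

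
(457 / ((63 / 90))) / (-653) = -4570 / 4571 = -1.00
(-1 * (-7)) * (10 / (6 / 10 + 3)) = 175 / 9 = 19.44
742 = 742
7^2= 49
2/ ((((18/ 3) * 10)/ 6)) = 1/ 5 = 0.20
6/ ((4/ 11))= 33/ 2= 16.50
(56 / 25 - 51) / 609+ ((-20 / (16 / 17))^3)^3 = -3526368007162087131661 / 3991142400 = -883548531659.03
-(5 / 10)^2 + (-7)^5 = -67229 / 4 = -16807.25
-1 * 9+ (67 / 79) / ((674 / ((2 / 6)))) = -1437575 / 159738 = -9.00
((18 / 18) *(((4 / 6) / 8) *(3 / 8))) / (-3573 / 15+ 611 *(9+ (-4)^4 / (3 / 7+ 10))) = 365 / 236632064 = 0.00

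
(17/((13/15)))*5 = 1275/13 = 98.08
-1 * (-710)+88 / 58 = 20634 / 29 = 711.52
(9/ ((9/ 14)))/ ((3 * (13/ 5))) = 70/ 39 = 1.79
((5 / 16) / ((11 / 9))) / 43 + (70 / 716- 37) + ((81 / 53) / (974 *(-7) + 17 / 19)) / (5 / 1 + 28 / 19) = -426301274881073 / 11554031354800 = -36.90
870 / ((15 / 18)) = 1044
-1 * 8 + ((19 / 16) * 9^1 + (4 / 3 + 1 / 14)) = 4.09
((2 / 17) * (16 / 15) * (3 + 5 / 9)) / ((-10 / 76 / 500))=-778240 / 459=-1695.51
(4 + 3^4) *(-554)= -47090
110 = 110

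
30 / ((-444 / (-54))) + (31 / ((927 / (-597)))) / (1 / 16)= -3610333 / 11433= -315.78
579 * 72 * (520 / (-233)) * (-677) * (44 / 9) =71748568320 / 233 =307933769.61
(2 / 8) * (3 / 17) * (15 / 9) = 5 / 68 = 0.07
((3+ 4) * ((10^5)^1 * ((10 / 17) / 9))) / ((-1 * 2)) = -3500000 / 153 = -22875.82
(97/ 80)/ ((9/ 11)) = 1067/ 720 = 1.48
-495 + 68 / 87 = -42997 / 87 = -494.22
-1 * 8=-8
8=8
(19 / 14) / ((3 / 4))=38 / 21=1.81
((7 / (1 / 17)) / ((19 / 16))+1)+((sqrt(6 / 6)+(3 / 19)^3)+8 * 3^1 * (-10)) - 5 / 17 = -16100502 / 116603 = -138.08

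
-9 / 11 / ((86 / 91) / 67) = -54873 / 946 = -58.01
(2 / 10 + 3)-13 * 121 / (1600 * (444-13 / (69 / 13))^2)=4752571526627 / 1485180942400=3.20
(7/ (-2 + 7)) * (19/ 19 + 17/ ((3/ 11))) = 266/ 3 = 88.67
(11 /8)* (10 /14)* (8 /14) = 55 /98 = 0.56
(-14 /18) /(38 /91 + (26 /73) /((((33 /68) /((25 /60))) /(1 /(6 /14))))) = -0.69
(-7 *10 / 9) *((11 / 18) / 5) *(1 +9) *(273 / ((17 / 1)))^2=-6376370 / 2601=-2451.51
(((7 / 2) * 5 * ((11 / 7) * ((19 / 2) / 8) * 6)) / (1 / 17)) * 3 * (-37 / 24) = -1971915 / 128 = -15405.59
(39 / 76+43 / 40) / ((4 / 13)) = 15691 / 3040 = 5.16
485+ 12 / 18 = 1457 / 3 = 485.67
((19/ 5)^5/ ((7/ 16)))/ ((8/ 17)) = 84187366/ 21875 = 3848.57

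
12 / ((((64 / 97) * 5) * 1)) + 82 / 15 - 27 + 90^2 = 387941 / 48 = 8082.10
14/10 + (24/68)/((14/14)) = 149/85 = 1.75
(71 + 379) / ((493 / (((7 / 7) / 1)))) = 450 / 493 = 0.91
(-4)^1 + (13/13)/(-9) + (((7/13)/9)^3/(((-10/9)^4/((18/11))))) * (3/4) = -17882829859/4350060000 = -4.11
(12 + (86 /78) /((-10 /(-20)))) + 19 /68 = 38413 /2652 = 14.48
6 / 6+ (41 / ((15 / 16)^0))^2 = 1682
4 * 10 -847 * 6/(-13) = 5602/13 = 430.92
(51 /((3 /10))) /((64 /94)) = 3995 /16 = 249.69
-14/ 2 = -7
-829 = -829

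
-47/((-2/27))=1269/2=634.50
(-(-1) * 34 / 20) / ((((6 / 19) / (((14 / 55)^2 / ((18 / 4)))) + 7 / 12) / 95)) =902139 / 125771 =7.17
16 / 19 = 0.84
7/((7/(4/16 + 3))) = 13/4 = 3.25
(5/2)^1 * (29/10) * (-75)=-2175/4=-543.75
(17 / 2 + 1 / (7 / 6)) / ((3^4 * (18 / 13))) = 1703 / 20412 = 0.08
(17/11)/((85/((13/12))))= 13/660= 0.02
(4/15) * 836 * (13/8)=5434/15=362.27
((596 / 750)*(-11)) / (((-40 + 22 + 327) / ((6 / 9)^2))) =-13112 / 1042875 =-0.01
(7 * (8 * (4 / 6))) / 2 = 56 / 3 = 18.67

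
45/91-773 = -70298/91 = -772.51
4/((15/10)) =8/3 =2.67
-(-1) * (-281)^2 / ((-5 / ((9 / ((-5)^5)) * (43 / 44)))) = 30557907 / 687500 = 44.45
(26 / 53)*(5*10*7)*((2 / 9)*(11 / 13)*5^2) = 385000 / 477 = 807.13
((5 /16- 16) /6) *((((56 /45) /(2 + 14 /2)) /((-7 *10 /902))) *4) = 113201 /6075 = 18.63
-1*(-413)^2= -170569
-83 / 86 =-0.97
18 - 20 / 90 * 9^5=-13104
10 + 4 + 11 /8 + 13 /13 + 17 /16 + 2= 311 /16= 19.44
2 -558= -556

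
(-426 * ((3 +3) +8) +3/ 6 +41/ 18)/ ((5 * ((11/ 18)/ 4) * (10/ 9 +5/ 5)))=-3862872/ 1045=-3696.53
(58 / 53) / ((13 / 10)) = 580 / 689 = 0.84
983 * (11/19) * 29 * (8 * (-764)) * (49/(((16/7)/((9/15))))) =-123260220006/95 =-1297476000.06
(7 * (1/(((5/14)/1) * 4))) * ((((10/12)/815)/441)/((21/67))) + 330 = 609978667/1848420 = 330.00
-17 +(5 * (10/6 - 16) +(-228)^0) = -263/3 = -87.67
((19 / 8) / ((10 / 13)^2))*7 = 22477 / 800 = 28.10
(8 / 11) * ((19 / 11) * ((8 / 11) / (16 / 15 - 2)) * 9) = -82080 / 9317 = -8.81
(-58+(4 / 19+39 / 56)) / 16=-60747 / 17024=-3.57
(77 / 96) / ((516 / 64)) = 77 / 774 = 0.10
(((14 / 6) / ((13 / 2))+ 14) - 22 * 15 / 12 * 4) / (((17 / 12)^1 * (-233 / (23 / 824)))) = 42895 / 5303779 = 0.01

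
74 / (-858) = -37 / 429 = -0.09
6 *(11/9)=22/3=7.33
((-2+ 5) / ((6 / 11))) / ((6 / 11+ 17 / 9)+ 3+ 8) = 1089 / 2660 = 0.41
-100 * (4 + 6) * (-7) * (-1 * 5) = -35000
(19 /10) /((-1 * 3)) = -19 /30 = -0.63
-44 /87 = -0.51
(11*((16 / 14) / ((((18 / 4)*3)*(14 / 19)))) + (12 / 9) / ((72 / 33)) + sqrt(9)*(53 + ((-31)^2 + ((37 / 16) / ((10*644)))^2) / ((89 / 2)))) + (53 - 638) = -4583944170487511 / 12756615782400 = -359.34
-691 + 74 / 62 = -21384 / 31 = -689.81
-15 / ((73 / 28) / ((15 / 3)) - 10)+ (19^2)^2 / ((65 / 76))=13143269992 / 86255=152376.91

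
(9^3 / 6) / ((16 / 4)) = 243 / 8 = 30.38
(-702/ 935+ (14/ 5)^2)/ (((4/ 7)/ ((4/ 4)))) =12.41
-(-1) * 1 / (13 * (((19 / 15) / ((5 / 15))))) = 5 / 247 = 0.02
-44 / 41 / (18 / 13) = -286 / 369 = -0.78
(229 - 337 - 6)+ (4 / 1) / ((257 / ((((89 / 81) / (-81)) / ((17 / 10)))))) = -3267814586 / 28665009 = -114.00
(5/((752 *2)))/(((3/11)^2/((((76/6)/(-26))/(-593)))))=11495/313047072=0.00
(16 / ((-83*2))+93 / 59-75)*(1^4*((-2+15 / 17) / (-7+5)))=-3420266 / 83249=-41.08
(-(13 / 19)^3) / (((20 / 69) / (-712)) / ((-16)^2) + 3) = -6907789824 / 64698004489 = -0.11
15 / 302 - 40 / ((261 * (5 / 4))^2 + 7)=0.05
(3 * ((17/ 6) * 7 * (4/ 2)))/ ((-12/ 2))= -19.83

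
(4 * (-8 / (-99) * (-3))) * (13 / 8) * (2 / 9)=-104 / 297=-0.35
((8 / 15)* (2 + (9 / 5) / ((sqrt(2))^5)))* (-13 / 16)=-13 / 15 - 39* sqrt(2) / 400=-1.00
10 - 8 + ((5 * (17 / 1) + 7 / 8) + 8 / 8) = 711 / 8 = 88.88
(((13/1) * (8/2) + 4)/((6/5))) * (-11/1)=-1540/3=-513.33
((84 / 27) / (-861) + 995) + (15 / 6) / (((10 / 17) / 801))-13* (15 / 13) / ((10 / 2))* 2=19453295 / 4428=4393.25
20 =20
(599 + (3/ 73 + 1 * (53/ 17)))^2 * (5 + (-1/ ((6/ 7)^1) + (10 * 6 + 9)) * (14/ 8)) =552655502834643/ 12320648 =44856041.89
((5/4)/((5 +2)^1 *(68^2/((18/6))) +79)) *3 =0.00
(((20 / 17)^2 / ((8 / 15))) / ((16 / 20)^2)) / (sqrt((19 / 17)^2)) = 9375 / 2584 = 3.63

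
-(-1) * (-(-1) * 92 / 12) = 23 / 3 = 7.67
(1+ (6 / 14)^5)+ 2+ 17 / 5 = 6.41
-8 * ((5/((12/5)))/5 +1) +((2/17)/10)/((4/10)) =-1153/102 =-11.30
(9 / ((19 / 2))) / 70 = 9 / 665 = 0.01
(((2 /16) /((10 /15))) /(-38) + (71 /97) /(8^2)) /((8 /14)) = 5369 /471808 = 0.01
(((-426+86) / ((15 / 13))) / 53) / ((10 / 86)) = -38012 / 795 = -47.81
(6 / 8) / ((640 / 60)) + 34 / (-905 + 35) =1739 / 55680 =0.03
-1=-1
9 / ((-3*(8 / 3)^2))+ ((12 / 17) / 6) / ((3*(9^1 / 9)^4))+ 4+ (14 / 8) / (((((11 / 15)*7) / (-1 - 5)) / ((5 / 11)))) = 1061447 / 394944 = 2.69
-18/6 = -3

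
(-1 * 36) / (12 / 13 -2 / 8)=-1872 / 35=-53.49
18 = 18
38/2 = 19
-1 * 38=-38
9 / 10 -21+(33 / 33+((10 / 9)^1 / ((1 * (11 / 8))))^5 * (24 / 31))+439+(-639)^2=401665741994076607 / 982689718230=408741.17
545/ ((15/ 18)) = 654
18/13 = 1.38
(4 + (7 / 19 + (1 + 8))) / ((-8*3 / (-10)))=635 / 114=5.57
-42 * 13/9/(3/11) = -2002/9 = -222.44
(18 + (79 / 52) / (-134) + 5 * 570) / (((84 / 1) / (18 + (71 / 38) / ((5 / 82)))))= 18469346809 / 11120928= 1660.77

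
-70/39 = -1.79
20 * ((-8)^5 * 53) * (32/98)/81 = -555745280/3969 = -140021.49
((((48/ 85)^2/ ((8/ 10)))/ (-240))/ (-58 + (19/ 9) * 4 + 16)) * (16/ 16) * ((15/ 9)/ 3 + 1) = 84/ 1090975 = 0.00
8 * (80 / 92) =160 / 23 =6.96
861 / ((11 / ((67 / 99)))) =52.97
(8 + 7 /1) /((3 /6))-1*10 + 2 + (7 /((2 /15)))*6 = 337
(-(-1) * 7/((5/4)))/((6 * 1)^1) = 14/15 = 0.93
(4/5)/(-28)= -1/35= -0.03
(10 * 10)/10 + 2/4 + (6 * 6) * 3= 237/2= 118.50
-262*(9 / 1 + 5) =-3668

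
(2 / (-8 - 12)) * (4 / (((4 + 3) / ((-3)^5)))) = 486 / 35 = 13.89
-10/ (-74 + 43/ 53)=530/ 3879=0.14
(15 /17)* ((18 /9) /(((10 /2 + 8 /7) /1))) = 210 /731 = 0.29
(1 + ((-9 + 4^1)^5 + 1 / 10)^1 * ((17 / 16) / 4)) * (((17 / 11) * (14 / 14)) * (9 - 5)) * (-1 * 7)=63140567 / 1760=35875.32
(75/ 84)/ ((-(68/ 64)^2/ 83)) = -132800/ 2023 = -65.65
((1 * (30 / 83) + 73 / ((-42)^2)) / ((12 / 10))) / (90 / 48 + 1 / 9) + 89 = 155577022 / 1744743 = 89.17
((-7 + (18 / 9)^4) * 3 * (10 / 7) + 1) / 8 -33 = -1571 / 56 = -28.05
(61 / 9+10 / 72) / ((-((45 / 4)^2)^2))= -5312 / 12301875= -0.00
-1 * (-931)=931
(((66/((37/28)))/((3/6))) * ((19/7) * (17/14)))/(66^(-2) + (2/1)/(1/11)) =371444832/24820747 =14.97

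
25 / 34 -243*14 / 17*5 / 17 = -33595 / 578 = -58.12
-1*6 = -6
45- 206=-161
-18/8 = -9/4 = -2.25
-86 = -86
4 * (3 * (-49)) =-588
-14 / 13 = -1.08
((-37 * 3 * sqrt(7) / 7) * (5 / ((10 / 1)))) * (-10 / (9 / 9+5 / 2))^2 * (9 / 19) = -199800 * sqrt(7) / 6517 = -81.11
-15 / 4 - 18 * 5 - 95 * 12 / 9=-2645 / 12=-220.42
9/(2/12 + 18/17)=918/125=7.34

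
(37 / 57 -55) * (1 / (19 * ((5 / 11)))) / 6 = -17039 / 16245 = -1.05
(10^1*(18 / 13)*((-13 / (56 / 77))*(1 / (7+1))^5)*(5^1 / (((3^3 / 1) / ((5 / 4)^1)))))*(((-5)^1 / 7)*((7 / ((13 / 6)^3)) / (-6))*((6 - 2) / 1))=-20625 / 35995648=-0.00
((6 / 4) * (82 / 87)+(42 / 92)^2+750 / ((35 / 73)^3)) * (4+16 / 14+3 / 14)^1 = 10744798429725 / 294669928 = 36463.84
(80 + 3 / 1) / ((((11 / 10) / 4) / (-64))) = -212480 / 11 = -19316.36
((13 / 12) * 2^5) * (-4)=-416 / 3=-138.67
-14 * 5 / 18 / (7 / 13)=-65 / 9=-7.22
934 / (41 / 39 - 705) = -18213 / 13727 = -1.33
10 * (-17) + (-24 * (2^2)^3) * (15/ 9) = -2730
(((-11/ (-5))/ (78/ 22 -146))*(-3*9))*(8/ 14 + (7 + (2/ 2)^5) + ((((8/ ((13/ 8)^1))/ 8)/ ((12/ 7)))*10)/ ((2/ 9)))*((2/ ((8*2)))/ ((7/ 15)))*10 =55130625/ 1996358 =27.62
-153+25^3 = 15472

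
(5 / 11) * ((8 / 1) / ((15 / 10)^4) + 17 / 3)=2935 / 891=3.29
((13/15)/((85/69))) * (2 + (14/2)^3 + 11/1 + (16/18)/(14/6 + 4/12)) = 319631/1275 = 250.69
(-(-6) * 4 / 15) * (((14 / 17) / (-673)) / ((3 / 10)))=-224 / 34323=-0.01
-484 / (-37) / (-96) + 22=19415 / 888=21.86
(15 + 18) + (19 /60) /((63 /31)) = 33.16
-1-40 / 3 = -43 / 3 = -14.33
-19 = -19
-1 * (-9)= 9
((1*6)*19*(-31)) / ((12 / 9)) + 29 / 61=-323303 / 122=-2650.02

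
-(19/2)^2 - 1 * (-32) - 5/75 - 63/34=-61373/1020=-60.17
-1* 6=-6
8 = 8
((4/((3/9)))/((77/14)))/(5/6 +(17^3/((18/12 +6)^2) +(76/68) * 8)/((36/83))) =1652400/168752771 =0.01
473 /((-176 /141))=-6063 /16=-378.94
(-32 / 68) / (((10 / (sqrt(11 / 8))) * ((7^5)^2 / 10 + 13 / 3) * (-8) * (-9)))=-sqrt(22) / 172874878908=-0.00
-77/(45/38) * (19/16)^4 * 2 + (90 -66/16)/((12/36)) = -717863/737280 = -0.97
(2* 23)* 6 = 276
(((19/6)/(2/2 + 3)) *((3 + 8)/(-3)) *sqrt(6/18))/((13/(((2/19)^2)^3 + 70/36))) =-18112676857 *sqrt(3)/125151947856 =-0.25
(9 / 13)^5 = 59049 / 371293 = 0.16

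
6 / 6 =1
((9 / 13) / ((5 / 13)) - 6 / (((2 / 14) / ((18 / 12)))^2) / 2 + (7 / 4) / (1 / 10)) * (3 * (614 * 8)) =-22947636 / 5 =-4589527.20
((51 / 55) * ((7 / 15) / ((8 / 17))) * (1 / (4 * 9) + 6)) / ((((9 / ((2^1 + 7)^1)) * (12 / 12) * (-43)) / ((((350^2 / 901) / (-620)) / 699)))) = 204085 / 5046690528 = 0.00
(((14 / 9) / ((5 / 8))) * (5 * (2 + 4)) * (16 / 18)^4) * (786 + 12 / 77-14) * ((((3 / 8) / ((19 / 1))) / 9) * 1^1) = 974127104 / 12341241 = 78.93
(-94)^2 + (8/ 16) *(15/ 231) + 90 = 1374609/ 154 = 8926.03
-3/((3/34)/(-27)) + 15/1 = 933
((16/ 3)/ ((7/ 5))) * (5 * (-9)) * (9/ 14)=-5400/ 49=-110.20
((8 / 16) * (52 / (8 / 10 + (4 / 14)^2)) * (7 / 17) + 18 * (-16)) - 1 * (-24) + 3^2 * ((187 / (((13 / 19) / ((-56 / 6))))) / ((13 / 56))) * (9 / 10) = -138476119349 / 1551420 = -89257.66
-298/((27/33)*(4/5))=-8195/18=-455.28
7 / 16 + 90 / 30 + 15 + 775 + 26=819.44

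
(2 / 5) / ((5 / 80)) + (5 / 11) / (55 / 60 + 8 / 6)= 3268 / 495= 6.60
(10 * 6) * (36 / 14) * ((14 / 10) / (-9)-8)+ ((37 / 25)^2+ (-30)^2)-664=-4462917 / 4375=-1020.10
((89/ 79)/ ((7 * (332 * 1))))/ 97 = 89/ 17808812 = 0.00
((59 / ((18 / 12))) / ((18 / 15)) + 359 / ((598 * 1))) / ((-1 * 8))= -179641 / 43056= -4.17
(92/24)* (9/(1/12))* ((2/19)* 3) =2484/19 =130.74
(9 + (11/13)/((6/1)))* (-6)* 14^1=-9982/13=-767.85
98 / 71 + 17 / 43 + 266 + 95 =1107554 / 3053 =362.78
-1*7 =-7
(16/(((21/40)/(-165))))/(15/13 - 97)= 228800/4361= 52.47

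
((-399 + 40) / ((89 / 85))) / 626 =-30515 / 55714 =-0.55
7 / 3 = 2.33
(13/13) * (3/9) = 1/3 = 0.33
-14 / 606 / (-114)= 7 / 34542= 0.00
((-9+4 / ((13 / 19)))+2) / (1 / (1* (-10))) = 150 / 13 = 11.54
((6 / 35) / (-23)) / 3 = -2 / 805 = -0.00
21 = 21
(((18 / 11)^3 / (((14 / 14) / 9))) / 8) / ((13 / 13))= 6561 / 1331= 4.93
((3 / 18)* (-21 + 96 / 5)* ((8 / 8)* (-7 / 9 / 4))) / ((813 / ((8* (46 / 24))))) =161 / 146340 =0.00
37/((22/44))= 74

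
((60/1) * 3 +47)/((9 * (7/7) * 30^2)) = 227/8100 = 0.03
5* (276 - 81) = 975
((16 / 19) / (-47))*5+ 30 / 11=2.64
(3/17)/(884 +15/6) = 0.00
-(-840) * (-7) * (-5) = 29400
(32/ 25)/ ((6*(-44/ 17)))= -68/ 825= -0.08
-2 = -2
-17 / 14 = -1.21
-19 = -19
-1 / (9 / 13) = -13 / 9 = -1.44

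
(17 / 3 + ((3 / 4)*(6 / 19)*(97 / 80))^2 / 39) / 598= 2043155729 / 215532595200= 0.01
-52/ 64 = -13/ 16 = -0.81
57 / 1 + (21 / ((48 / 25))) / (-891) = 812417 / 14256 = 56.99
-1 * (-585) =585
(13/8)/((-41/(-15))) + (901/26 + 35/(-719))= 107915741/3065816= 35.20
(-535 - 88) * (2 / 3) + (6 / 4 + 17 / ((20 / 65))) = -4303 / 12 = -358.58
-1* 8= -8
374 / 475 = 0.79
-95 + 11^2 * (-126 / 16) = -1047.88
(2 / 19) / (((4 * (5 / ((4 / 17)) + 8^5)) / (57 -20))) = 74 / 2491983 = 0.00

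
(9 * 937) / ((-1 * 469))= -8433 / 469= -17.98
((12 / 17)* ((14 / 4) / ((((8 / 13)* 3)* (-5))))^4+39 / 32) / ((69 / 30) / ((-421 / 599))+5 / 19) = -4215396617549 / 10285360128000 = -0.41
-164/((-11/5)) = 820/11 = 74.55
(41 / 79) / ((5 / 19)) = 779 / 395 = 1.97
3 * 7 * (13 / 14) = 39 / 2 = 19.50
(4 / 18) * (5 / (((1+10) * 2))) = 5 / 99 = 0.05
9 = 9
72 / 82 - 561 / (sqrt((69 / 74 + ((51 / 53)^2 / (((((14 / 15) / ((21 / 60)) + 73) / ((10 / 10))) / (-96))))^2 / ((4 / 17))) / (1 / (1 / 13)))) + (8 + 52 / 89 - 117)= -119239241* sqrt(196758714900029178) / 68176962889823 - 392405 / 3649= -883.34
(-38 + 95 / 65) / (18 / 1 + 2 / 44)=-10450 / 5161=-2.02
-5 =-5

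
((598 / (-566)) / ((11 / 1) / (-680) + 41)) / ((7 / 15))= -0.06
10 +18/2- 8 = 11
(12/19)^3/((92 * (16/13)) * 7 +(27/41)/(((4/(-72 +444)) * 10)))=9210240/29200704097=0.00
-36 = -36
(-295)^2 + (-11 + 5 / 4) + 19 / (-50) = 8701487 / 100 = 87014.87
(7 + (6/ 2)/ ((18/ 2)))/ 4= 11/ 6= 1.83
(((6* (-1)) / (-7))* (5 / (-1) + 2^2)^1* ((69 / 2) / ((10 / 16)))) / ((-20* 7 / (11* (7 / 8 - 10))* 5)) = -166221 / 24500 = -6.78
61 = 61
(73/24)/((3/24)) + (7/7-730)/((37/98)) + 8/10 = -1057681/555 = -1905.73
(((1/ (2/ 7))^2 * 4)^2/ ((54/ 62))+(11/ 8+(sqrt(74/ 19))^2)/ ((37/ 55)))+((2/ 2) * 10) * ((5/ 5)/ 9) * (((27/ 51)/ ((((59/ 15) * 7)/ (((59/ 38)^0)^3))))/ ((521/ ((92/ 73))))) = 112096244446017697/ 40547924822664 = 2764.54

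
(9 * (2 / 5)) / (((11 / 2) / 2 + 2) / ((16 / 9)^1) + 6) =384 / 925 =0.42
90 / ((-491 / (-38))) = 3420 / 491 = 6.97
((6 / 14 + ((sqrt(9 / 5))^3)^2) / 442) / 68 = 2739 / 13149500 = 0.00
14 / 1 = 14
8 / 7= 1.14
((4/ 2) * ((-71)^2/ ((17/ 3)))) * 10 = 302460/ 17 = 17791.76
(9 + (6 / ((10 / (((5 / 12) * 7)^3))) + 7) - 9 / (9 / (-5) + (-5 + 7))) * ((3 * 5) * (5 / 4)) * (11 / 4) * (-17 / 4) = 38003075 / 12288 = 3092.70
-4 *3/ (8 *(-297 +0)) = 1/ 198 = 0.01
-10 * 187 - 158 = -2028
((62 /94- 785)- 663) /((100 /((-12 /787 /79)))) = 0.00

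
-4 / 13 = -0.31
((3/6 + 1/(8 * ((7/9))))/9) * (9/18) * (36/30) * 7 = 37/120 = 0.31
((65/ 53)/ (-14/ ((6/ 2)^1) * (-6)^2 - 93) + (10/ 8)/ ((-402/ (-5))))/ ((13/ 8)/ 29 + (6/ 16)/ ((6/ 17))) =160870/ 16586721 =0.01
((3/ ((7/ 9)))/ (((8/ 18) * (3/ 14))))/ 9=9/ 2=4.50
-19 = -19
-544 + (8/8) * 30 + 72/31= -15862/31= -511.68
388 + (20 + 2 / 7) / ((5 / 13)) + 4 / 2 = 15496 / 35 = 442.74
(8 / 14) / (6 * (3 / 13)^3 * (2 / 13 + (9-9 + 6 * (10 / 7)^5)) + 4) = 68574961 / 797286094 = 0.09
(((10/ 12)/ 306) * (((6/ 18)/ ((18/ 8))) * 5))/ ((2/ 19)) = 475/ 24786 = 0.02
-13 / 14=-0.93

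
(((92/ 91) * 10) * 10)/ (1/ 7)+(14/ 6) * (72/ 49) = 64712/ 91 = 711.12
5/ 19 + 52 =52.26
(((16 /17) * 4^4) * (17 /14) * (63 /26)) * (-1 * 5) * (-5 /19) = 230400 /247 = 932.79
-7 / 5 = -1.40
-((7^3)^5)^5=-2411865032257058775038130904326570702735480588505508642005857943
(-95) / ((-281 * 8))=95 / 2248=0.04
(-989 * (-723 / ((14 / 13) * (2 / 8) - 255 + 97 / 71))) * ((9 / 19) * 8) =-2210193648 / 206663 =-10694.68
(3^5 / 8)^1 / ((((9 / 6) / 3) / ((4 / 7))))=243 / 7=34.71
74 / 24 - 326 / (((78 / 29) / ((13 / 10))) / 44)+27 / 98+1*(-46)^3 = -102180263 / 980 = -104265.57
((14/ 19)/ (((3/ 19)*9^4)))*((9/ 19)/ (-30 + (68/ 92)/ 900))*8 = -257600/ 2867078511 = -0.00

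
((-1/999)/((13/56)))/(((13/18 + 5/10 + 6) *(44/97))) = -1358/1031745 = -0.00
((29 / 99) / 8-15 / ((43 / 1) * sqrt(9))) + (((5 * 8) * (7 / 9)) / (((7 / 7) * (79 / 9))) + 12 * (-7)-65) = -391551823 / 2690424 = -145.54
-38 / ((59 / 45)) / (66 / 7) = -1995 / 649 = -3.07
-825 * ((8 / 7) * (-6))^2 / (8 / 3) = -712800 / 49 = -14546.94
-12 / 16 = -3 / 4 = -0.75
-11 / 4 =-2.75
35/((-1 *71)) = -35/71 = -0.49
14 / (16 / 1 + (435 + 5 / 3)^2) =63 / 858122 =0.00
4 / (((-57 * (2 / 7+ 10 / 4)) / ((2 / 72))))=-14 / 20007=-0.00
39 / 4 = 9.75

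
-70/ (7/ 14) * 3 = -420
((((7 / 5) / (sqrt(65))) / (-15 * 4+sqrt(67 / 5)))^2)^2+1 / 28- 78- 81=-158.96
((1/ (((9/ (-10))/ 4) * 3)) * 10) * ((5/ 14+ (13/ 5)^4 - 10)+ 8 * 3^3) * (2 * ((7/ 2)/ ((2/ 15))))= -8821916/ 45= -196042.58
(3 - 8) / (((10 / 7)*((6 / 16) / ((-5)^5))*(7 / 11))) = 45833.33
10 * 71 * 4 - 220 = 2620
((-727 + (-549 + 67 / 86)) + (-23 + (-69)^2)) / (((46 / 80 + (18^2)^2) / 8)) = 47647840 / 180559709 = 0.26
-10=-10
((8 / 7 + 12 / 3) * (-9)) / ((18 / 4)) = -72 / 7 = -10.29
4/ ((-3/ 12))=-16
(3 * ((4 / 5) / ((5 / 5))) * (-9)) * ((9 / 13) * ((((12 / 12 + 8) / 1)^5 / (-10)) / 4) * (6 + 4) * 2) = 28697814 / 65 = 441504.83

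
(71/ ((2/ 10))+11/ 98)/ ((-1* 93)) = -34801/ 9114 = -3.82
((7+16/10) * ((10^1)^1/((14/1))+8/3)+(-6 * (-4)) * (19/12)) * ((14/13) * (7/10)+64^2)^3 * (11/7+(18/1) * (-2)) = -10683490213364826894849/67283125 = -158784096508074.30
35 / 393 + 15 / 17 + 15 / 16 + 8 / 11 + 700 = 826198973 / 1175856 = 702.64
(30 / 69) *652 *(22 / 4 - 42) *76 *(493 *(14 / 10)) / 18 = -30152870.76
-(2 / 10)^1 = -0.20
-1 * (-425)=425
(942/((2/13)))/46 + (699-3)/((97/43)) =1970619/4462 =441.64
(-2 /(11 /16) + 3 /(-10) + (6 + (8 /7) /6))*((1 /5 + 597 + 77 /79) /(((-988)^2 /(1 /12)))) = 1627253473 /10688191113600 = 0.00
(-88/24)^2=121/9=13.44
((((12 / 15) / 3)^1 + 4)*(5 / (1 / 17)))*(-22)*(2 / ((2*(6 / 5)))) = -59840 / 9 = -6648.89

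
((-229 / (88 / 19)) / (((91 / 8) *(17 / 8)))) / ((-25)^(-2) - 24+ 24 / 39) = 21755000 / 248692983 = 0.09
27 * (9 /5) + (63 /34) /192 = 528873 /10880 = 48.61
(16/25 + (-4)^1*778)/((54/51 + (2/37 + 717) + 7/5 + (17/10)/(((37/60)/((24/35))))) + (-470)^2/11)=-156971353/1049544190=-0.15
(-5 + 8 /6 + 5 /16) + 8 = 223 /48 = 4.65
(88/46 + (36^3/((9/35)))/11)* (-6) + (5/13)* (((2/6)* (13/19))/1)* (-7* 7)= -1427434553/14421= -98983.05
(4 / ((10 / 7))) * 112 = 1568 / 5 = 313.60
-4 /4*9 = -9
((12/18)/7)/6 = 0.02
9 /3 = 3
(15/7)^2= 225/49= 4.59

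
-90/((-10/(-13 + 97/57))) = -101.68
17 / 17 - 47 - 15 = -61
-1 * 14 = -14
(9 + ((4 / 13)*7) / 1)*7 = 1015 / 13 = 78.08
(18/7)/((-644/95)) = -855/2254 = -0.38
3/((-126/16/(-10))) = 80/21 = 3.81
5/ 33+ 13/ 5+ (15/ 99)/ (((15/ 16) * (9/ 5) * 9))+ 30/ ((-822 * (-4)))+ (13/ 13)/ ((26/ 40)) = 4.31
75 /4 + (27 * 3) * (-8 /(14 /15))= -18915 /28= -675.54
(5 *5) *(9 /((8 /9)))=2025 /8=253.12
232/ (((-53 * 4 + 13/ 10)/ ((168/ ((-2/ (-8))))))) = -739.93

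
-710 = -710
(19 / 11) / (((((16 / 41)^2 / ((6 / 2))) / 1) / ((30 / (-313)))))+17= 6054713 / 440704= 13.74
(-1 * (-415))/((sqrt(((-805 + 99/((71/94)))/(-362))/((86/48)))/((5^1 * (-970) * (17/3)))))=-17108375 * sqrt(79323067371)/430641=-11189047.97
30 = 30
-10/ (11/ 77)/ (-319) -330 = -105200/ 319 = -329.78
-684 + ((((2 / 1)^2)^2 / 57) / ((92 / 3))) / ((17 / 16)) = -5081372 / 7429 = -683.99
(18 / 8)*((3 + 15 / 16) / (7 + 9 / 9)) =567 / 512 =1.11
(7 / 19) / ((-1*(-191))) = 7 / 3629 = 0.00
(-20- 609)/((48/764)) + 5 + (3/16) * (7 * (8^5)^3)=554153860279025/12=46179488356585.42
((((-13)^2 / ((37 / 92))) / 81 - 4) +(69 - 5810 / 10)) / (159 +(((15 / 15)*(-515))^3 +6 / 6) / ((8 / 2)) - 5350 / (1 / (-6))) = 3061808 / 204488064243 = 0.00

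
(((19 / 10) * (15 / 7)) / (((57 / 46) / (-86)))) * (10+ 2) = -23736 / 7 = -3390.86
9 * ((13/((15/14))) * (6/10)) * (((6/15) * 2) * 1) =6552/125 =52.42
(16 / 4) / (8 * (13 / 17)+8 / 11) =0.58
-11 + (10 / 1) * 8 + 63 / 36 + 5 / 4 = 72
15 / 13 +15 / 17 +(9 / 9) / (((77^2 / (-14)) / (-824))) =745358 / 187187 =3.98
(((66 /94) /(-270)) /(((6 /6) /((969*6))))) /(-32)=3553 /7520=0.47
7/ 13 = 0.54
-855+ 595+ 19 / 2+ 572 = 643 / 2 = 321.50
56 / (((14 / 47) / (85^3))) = 115455500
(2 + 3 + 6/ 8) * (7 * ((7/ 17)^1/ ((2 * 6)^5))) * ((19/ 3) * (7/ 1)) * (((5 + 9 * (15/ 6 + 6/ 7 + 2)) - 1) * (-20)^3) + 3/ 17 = -1956332939/ 1586304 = -1233.26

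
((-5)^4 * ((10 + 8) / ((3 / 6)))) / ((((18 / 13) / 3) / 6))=292500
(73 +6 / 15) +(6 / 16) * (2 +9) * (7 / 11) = 3041 / 40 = 76.02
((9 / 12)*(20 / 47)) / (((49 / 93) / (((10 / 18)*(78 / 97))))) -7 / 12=-838337 / 2680692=-0.31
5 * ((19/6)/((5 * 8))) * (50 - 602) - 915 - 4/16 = -1133.75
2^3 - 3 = 5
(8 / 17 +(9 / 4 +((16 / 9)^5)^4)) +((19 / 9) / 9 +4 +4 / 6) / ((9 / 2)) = 99441.14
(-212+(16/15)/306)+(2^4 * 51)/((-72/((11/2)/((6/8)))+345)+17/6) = -10730442868/51199155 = -209.58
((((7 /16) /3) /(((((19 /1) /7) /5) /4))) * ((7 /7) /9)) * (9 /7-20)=-4585 /2052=-2.23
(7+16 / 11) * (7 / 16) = 651 / 176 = 3.70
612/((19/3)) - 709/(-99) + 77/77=197116/1881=104.79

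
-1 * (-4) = 4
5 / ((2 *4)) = 5 / 8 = 0.62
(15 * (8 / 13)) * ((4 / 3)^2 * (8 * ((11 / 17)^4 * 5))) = 374809600 / 3257319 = 115.07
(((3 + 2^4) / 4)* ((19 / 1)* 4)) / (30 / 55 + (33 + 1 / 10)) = 39710 / 3701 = 10.73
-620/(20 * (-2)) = 31/2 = 15.50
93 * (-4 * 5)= -1860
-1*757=-757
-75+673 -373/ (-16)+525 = 18341/ 16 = 1146.31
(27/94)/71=27/6674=0.00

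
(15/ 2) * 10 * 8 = 600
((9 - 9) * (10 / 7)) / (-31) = 0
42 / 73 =0.58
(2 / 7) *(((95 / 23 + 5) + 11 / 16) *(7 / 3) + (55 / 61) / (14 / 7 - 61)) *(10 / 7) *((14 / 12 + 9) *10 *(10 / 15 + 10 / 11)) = 29562516425 / 19748421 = 1496.96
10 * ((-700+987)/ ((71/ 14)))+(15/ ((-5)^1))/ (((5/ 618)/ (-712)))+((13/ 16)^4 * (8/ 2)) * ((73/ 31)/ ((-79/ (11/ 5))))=753731275671167/ 2848833536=264575.40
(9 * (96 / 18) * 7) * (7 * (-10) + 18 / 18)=-23184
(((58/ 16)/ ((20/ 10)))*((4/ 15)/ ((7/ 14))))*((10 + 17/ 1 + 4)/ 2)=899/ 60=14.98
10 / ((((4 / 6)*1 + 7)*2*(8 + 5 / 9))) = 135 / 1771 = 0.08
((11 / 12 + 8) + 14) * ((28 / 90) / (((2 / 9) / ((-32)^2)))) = 98560 / 3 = 32853.33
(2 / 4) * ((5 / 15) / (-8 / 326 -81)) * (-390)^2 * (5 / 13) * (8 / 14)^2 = -25428000 / 647143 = -39.29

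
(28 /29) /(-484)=-7 /3509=-0.00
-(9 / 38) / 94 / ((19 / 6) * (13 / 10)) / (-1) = 135 / 220571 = 0.00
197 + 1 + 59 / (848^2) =142382651 / 719104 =198.00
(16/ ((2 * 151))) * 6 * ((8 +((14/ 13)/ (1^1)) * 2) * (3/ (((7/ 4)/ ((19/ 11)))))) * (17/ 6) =372096/ 13741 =27.08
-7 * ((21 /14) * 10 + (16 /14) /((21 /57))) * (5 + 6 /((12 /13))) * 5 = -102005 /14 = -7286.07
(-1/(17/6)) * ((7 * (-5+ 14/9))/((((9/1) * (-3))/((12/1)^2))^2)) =111104/459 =242.06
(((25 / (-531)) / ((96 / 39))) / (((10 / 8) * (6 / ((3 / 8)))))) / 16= -65 / 1087488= -0.00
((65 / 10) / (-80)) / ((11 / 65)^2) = -10985 / 3872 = -2.84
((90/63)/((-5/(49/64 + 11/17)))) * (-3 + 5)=-1537/1904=-0.81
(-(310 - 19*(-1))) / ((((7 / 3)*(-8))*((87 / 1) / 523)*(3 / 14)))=172067 / 348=494.45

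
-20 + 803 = 783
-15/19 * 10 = -150/19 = -7.89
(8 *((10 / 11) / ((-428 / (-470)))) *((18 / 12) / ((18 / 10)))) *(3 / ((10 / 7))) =16450 / 1177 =13.98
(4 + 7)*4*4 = 176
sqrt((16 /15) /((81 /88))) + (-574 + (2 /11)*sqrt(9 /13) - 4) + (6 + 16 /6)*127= 6*sqrt(13) /143 + 8*sqrt(330) /135 + 1568 /3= 523.89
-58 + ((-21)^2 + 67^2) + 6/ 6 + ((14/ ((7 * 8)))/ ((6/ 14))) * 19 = 4884.08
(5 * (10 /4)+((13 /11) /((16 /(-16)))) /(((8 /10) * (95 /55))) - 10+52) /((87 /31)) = 42129 /2204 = 19.11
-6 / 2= -3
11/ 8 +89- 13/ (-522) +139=478987/ 2088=229.40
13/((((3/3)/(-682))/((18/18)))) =-8866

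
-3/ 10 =-0.30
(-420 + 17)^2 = 162409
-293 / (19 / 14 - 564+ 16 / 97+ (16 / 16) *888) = -397894 / 442059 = -0.90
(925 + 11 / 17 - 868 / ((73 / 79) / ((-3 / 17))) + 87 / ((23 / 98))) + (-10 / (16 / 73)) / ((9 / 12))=239979673 / 171258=1401.28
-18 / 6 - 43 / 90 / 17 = -4633 / 1530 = -3.03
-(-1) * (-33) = -33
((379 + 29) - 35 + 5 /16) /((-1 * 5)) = -5973 /80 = -74.66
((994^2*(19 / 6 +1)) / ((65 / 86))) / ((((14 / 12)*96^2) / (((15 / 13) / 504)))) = 5419075 / 4672512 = 1.16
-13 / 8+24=179 / 8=22.38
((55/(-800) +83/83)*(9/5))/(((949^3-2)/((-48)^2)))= 96552/21366758675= 0.00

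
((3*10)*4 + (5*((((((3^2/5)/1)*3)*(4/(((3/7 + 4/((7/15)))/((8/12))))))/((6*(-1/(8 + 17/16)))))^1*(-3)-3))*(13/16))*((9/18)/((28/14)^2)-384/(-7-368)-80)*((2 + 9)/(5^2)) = -1523953277/320000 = -4762.35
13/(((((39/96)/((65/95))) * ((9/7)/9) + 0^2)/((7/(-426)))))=-10192/4047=-2.52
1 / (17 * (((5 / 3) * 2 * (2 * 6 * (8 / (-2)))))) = -1 / 2720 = -0.00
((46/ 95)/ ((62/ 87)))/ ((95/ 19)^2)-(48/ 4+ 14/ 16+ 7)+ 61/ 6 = -17106601/ 1767000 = -9.68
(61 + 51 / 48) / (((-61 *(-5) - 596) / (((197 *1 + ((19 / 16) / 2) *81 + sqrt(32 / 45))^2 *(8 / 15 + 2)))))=-17408593308197 / 536371200 - 49324627 *sqrt(10) / 698400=-32679.58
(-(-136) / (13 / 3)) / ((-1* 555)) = -136 / 2405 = -0.06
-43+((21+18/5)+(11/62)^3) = -21919521/1191640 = -18.39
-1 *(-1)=1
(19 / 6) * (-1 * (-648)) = 2052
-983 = -983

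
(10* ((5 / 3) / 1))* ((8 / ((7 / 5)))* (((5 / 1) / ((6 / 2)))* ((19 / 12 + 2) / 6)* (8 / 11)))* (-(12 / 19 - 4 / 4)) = 430000 / 16929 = 25.40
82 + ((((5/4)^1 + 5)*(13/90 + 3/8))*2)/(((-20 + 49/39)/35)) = 144223/2064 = 69.88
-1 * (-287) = 287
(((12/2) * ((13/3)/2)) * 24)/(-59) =-312/59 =-5.29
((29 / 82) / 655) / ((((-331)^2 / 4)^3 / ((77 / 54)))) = 35728 / 953579450525106390885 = 0.00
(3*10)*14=420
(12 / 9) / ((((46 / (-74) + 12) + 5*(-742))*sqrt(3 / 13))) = -0.00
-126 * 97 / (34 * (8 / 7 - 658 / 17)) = 14259 / 1490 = 9.57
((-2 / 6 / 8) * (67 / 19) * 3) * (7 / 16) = -469 / 2432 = -0.19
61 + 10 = 71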